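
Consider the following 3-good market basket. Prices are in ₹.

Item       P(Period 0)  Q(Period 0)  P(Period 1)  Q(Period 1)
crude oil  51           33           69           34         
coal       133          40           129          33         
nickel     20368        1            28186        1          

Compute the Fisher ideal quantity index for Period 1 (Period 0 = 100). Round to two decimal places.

Laspeyres component (base-period weights):
ΣP(Period 0)Q(Period 1) = 51×34 + 133×33 + 20368×1 = 1734 + 4389 + 20368 = 26491
ΣP(Period 0)Q(Period 0) = 51×33 + 133×40 + 20368×1 = 1683 + 5320 + 20368 = 27371
L = 26491 / 27371 × 100 = 96.7849
Paasche component (current-period weights):
ΣP(Period 1)Q(Period 1) = 69×34 + 129×33 + 28186×1 = 2346 + 4257 + 28186 = 34789
ΣP(Period 1)Q(Period 0) = 69×33 + 129×40 + 28186×1 = 2277 + 5160 + 28186 = 35623
P = 34789 / 35623 × 100 = 97.6588
Fisher = √(L × P) = √(96.7849 × 97.6588) = 97.2209

97.22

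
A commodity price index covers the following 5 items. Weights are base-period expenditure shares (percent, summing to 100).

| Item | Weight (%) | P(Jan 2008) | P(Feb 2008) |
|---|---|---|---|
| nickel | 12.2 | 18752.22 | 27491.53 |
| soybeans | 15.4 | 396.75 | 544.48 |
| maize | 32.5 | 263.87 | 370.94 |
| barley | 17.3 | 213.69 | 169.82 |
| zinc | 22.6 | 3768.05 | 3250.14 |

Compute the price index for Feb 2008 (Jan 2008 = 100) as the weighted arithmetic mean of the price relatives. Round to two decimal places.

nickel: 12.2 × (27491.53/18752.22) = 12.2 × 1.466041 = 17.8857
soybeans: 15.4 × (544.48/396.75) = 15.4 × 1.372350 = 21.1342
maize: 32.5 × (370.94/263.87) = 32.5 × 1.405768 = 45.6875
barley: 17.3 × (169.82/213.69) = 17.3 × 0.794703 = 13.7484
zinc: 22.6 × (3250.14/3768.05) = 22.6 × 0.862552 = 19.4937
Index = Σ wᵢ·(p₁ᵢ/p₀ᵢ) = 17.8857 + 21.1342 + 45.6875 + 13.7484 + 19.4937 = 117.9494

117.95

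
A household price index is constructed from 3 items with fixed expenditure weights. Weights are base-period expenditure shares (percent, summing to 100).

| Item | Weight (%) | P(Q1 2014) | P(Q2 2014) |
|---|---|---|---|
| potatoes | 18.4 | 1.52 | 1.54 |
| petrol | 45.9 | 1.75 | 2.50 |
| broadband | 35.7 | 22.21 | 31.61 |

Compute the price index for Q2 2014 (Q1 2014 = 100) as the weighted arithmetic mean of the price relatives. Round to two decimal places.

135.02

potatoes: 18.4 × (1.54/1.52) = 18.4 × 1.013158 = 18.6421
petrol: 45.9 × (2.50/1.75) = 45.9 × 1.428571 = 65.5714
broadband: 35.7 × (31.61/22.21) = 35.7 × 1.423233 = 50.8094
Index = Σ wᵢ·(p₁ᵢ/p₀ᵢ) = 18.6421 + 65.5714 + 50.8094 = 135.0229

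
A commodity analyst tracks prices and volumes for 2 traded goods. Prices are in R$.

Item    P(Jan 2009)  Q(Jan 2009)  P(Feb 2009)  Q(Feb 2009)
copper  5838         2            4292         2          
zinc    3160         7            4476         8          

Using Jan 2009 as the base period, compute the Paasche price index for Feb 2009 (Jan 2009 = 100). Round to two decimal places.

Paasche price index uses current-period quantities as weights.
ΣP(Feb 2009)·Q(Feb 2009) = 4292×2 + 4476×8 = 8584 + 35808 = 44392
ΣP(Jan 2009)·Q(Feb 2009) = 5838×2 + 3160×8 = 11676 + 25280 = 36956
Index = 44392 / 36956 × 100 = 120.1212

120.12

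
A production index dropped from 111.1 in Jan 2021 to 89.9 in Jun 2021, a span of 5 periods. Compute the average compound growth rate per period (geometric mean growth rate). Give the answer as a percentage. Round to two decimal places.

Growth factor = (89.9/111.1)^(1/5) = (0.809181)^(1/5) = 0.958538
Growth rate = 0.958538 − 1 = -0.041462 = -4.1462%

-4.15%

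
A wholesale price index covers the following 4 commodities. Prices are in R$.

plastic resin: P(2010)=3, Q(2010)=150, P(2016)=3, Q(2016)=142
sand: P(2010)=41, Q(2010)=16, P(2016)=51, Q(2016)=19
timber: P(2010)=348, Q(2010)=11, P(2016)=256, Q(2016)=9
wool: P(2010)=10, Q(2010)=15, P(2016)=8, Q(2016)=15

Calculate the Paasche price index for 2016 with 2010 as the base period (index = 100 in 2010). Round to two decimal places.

85.11

Paasche price index uses current-period quantities as weights.
ΣP(2016)·Q(2016) = 3×142 + 51×19 + 256×9 + 8×15 = 426 + 969 + 2304 + 120 = 3819
ΣP(2010)·Q(2016) = 3×142 + 41×19 + 348×9 + 10×15 = 426 + 779 + 3132 + 150 = 4487
Index = 3819 / 4487 × 100 = 85.1125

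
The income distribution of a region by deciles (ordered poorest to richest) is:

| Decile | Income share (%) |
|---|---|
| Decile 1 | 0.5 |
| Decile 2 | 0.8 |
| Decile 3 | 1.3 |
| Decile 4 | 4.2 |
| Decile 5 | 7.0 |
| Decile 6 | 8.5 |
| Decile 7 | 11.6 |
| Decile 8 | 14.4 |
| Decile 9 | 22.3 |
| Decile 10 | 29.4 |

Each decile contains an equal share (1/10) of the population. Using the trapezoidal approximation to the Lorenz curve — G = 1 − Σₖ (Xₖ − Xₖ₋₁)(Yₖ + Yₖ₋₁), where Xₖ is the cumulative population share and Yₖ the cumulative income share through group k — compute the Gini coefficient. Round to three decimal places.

0.500

Cumulative income shares Yₖ: 0.0050, 0.0130, 0.0260, 0.0680, 0.1380, 0.2230, 0.3390, 0.4830, 0.7060, 1.0000
Σ (Xₖ−Xₖ₋₁)(Yₖ+Yₖ₋₁) = (1/10)(0.0050+0.0000) + (1/10)(0.0130+0.0050) + (1/10)(0.0260+0.0130) + (1/10)(0.0680+0.0260) + (1/10)(0.1380+0.0680) + (1/10)(0.2230+0.1380) + (1/10)(0.3390+0.2230) + (1/10)(0.4830+0.3390) + (1/10)(0.7060+0.4830) + (1/10)(1.0000+0.7060)
  = 0.0005 + 0.0018 + 0.0039 + 0.0094 + 0.0206 + 0.0361 + 0.0562 + 0.0822 + 0.1189 + 0.1706 = 0.5002
G = 1 − 0.5002 = 0.4998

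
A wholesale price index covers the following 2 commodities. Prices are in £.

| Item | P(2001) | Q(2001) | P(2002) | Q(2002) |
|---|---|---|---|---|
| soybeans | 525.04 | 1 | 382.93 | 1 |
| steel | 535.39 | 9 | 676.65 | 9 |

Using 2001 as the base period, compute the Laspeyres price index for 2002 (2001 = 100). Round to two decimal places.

Laspeyres price index uses base-period quantities as weights.
ΣP(2002)·Q(2001) = 382.93×1 + 676.65×9 = 382.93 + 6089.85 = 6472.78
ΣP(2001)·Q(2001) = 525.04×1 + 535.39×9 = 525.04 + 4818.51 = 5343.55
Index = 6472.78 / 5343.55 × 100 = 121.1326

121.13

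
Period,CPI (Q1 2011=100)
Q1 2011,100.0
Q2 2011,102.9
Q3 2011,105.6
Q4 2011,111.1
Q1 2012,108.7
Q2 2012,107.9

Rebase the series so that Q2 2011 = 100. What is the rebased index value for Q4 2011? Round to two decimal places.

107.97

Rebased(Q4 2011) = 111.1 / 102.9 × 100 = 107.9689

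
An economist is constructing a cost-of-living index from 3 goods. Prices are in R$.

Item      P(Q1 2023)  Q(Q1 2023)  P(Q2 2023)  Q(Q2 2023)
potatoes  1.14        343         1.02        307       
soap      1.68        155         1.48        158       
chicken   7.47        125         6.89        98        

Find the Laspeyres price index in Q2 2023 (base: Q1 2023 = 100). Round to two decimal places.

Laspeyres price index uses base-period quantities as weights.
ΣP(Q2 2023)·Q(Q1 2023) = 1.02×343 + 1.48×155 + 6.89×125 = 349.86 + 229.4 + 861.25 = 1440.51
ΣP(Q1 2023)·Q(Q1 2023) = 1.14×343 + 1.68×155 + 7.47×125 = 391.02 + 260.4 + 933.75 = 1585.17
Index = 1440.51 / 1585.17 × 100 = 90.8742

90.87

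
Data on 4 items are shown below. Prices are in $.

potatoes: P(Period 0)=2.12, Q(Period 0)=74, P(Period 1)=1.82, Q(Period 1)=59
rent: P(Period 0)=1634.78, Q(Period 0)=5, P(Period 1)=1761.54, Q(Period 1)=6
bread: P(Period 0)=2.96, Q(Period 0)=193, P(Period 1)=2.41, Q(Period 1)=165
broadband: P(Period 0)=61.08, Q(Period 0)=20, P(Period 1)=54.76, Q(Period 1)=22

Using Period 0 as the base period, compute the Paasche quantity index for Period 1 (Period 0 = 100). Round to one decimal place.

Paasche quantity index uses current-period prices as weights.
ΣP(Period 1)·Q(Period 1) = 1.82×59 + 1761.54×6 + 2.41×165 + 54.76×22 = 107.38 + 10569.24 + 397.65 + 1204.72 = 12278.99
ΣP(Period 1)·Q(Period 0) = 1.82×74 + 1761.54×5 + 2.41×193 + 54.76×20 = 134.68 + 8807.7 + 465.13 + 1095.2 = 10502.71
Index = 12278.99 / 10502.71 × 100 = 116.9126

116.9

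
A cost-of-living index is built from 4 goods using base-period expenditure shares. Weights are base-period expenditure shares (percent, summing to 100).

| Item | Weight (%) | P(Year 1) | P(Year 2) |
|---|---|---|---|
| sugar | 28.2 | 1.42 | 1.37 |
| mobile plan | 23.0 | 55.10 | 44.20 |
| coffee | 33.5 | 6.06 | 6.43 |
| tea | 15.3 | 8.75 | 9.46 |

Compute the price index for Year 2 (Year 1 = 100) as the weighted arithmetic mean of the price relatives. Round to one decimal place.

97.7

sugar: 28.2 × (1.37/1.42) = 28.2 × 0.964789 = 27.2070
mobile plan: 23.0 × (44.20/55.10) = 23.0 × 0.802178 = 18.4501
coffee: 33.5 × (6.43/6.06) = 33.5 × 1.061056 = 35.5454
tea: 15.3 × (9.46/8.75) = 15.3 × 1.081143 = 16.5415
Index = Σ wᵢ·(p₁ᵢ/p₀ᵢ) = 27.2070 + 18.4501 + 35.5454 + 16.5415 = 97.7440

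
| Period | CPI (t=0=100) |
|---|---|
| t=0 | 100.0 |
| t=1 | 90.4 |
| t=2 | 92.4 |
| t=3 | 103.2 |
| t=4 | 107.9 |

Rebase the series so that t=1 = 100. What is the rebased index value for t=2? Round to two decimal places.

Rebased(t=2) = 92.4 / 90.4 × 100 = 102.2124

102.21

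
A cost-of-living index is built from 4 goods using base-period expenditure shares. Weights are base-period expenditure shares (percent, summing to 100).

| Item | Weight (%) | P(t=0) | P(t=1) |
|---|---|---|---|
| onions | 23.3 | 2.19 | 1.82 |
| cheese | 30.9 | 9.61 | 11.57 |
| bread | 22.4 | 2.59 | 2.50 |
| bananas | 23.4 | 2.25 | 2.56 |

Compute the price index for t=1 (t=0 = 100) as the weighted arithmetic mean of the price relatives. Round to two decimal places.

104.81

onions: 23.3 × (1.82/2.19) = 23.3 × 0.831050 = 19.3635
cheese: 30.9 × (11.57/9.61) = 30.9 × 1.203954 = 37.2022
bread: 22.4 × (2.50/2.59) = 22.4 × 0.965251 = 21.6216
bananas: 23.4 × (2.56/2.25) = 23.4 × 1.137778 = 26.6240
Index = Σ wᵢ·(p₁ᵢ/p₀ᵢ) = 19.3635 + 37.2022 + 21.6216 + 26.6240 = 104.8113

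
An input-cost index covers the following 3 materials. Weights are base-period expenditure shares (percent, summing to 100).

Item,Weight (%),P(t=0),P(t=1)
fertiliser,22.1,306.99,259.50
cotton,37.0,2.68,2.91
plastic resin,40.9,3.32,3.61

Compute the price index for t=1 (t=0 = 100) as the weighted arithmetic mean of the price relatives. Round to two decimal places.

fertiliser: 22.1 × (259.50/306.99) = 22.1 × 0.845304 = 18.6812
cotton: 37.0 × (2.91/2.68) = 37.0 × 1.085821 = 40.1754
plastic resin: 40.9 × (3.61/3.32) = 40.9 × 1.087349 = 44.4726
Index = Σ wᵢ·(p₁ᵢ/p₀ᵢ) = 18.6812 + 40.1754 + 44.4726 = 103.3292

103.33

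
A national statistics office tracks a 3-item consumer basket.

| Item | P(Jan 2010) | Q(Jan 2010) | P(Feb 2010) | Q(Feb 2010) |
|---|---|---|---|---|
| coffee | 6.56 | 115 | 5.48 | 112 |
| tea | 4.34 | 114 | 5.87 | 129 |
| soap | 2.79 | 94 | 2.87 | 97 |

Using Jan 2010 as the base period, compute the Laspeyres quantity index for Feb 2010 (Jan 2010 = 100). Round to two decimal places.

Laspeyres quantity index uses base-period prices as weights.
ΣP(Jan 2010)·Q(Feb 2010) = 6.56×112 + 4.34×129 + 2.79×97 = 734.72 + 559.86 + 270.63 = 1565.21
ΣP(Jan 2010)·Q(Jan 2010) = 6.56×115 + 4.34×114 + 2.79×94 = 754.4 + 494.76 + 262.26 = 1511.42
Index = 1565.21 / 1511.42 × 100 = 103.5589

103.56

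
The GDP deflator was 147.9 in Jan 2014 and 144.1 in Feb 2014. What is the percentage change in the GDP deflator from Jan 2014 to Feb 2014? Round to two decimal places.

-2.57%

Change = (144.1 − 147.9) / 147.9 × 100
       = -3.8 / 147.9 × 100 = -2.5693%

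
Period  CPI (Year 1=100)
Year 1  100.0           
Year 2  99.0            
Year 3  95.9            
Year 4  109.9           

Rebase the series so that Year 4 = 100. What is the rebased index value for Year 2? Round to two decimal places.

Rebased(Year 2) = 99.0 / 109.9 × 100 = 90.0819

90.08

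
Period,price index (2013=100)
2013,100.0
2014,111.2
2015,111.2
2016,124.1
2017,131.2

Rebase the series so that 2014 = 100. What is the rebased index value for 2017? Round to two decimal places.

Rebased(2017) = 131.2 / 111.2 × 100 = 117.9856

117.99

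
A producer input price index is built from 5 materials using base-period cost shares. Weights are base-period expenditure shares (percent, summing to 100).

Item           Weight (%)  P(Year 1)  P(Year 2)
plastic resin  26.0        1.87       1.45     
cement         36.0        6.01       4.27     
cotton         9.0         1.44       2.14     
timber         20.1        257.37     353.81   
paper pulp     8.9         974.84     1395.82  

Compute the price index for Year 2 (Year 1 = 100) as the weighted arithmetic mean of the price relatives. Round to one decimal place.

99.5

plastic resin: 26.0 × (1.45/1.87) = 26.0 × 0.775401 = 20.1604
cement: 36.0 × (4.27/6.01) = 36.0 × 0.710483 = 25.5774
cotton: 9.0 × (2.14/1.44) = 9.0 × 1.486111 = 13.3750
timber: 20.1 × (353.81/257.37) = 20.1 × 1.374713 = 27.6317
paper pulp: 8.9 × (1395.82/974.84) = 8.9 × 1.431845 = 12.7434
Index = Σ wᵢ·(p₁ᵢ/p₀ᵢ) = 20.1604 + 25.5774 + 13.3750 + 27.6317 + 12.7434 = 99.4880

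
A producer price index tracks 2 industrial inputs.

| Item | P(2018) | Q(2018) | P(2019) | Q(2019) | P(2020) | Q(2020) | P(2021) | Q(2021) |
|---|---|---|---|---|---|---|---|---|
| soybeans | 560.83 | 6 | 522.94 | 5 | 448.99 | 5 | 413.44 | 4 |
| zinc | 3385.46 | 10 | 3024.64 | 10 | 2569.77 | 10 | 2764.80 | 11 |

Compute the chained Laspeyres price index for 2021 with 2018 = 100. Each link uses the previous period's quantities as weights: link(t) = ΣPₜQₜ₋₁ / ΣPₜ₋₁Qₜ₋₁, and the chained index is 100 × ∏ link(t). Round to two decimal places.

81.11

Link 2018→2019:
ΣP(2019)Q(2018) = 522.94×6 + 3024.64×10 = 3137.64 + 30246.4 = 33384.04
ΣP(2018)Q(2018) = 560.83×6 + 3385.46×10 = 3364.98 + 33854.6 = 37219.58
link = 33384.04/37219.58 = 0.896948
Link 2019→2020:
ΣP(2020)Q(2019) = 448.99×5 + 2569.77×10 = 2244.95 + 25697.7 = 27942.65
ΣP(2019)Q(2019) = 522.94×5 + 3024.64×10 = 2614.7 + 30246.4 = 32861.1
link = 27942.65/32861.1 = 0.850326
Link 2020→2021:
ΣP(2021)Q(2020) = 413.44×5 + 2764.80×10 = 2067.2 + 27648 = 29715.2
ΣP(2020)Q(2020) = 448.99×5 + 2569.77×10 = 2244.95 + 25697.7 = 27942.65
link = 29715.2/27942.65 = 1.063435
Chained index = 100 × 0.896948 × 0.850326 × 1.063435 = 81.1081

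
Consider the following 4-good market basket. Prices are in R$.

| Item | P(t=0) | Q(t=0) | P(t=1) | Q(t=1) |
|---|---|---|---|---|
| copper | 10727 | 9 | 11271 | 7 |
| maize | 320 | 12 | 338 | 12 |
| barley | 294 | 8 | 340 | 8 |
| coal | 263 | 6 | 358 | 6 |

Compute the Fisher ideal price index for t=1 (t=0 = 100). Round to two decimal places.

Laspeyres component (base-period weights):
ΣP(t=1)Q(t=0) = 11271×9 + 338×12 + 340×8 + 358×6 = 101439 + 4056 + 2720 + 2148 = 110363
ΣP(t=0)Q(t=0) = 10727×9 + 320×12 + 294×8 + 263×6 = 96543 + 3840 + 2352 + 1578 = 104313
L = 110363 / 104313 × 100 = 105.7999
Paasche component (current-period weights):
ΣP(t=1)Q(t=1) = 11271×7 + 338×12 + 340×8 + 358×6 = 78897 + 4056 + 2720 + 2148 = 87821
ΣP(t=0)Q(t=1) = 10727×7 + 320×12 + 294×8 + 263×6 = 75089 + 3840 + 2352 + 1578 = 82859
P = 87821 / 82859 × 100 = 105.9885
Fisher = √(L × P) = √(105.7999 × 105.9885) = 105.8941

105.89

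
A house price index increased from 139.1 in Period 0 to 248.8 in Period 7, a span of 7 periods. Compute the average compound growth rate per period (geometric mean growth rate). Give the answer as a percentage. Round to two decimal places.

Growth factor = (248.8/139.1)^(1/7) = (1.788641)^(1/7) = 1.086613
Growth rate = 1.086613 − 1 = 0.086613 = 8.6613%

8.66%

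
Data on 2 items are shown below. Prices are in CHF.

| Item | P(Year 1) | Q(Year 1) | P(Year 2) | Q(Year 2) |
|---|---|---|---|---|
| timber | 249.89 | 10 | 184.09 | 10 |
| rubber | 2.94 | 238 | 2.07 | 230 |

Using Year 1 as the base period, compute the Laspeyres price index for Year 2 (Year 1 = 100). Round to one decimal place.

73.0

Laspeyres price index uses base-period quantities as weights.
ΣP(Year 2)·Q(Year 1) = 184.09×10 + 2.07×238 = 1840.9 + 492.66 = 2333.56
ΣP(Year 1)·Q(Year 1) = 249.89×10 + 2.94×238 = 2498.9 + 699.72 = 3198.62
Index = 2333.56 / 3198.62 × 100 = 72.9552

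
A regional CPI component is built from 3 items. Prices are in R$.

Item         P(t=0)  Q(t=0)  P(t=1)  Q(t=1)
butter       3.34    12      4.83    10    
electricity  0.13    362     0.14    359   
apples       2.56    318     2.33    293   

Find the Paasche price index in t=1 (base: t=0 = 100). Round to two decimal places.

94.11

Paasche price index uses current-period quantities as weights.
ΣP(t=1)·Q(t=1) = 4.83×10 + 0.14×359 + 2.33×293 = 48.3 + 50.26 + 682.69 = 781.25
ΣP(t=0)·Q(t=1) = 3.34×10 + 0.13×359 + 2.56×293 = 33.4 + 46.67 + 750.08 = 830.15
Index = 781.25 / 830.15 × 100 = 94.1095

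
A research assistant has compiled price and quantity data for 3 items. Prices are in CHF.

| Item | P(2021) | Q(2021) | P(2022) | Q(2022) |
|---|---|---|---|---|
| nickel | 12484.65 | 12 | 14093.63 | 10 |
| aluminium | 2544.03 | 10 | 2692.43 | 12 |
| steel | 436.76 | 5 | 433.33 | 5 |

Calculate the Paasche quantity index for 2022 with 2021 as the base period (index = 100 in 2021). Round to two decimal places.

Paasche quantity index uses current-period prices as weights.
ΣP(2022)·Q(2022) = 14093.63×10 + 2692.43×12 + 433.33×5 = 140936.3 + 32309.16 + 2166.65 = 175412.11
ΣP(2022)·Q(2021) = 14093.63×12 + 2692.43×10 + 433.33×5 = 169123.56 + 26924.3 + 2166.65 = 198214.51
Index = 175412.11 / 198214.51 × 100 = 88.4961

88.50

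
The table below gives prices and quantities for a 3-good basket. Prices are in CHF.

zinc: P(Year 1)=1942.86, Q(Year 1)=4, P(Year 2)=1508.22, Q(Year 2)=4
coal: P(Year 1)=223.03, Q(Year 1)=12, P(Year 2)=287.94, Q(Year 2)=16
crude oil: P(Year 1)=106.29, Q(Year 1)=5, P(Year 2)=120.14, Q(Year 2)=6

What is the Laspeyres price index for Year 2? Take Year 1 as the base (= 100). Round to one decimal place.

Laspeyres price index uses base-period quantities as weights.
ΣP(Year 2)·Q(Year 1) = 1508.22×4 + 287.94×12 + 120.14×5 = 6032.88 + 3455.28 + 600.7 = 10088.86
ΣP(Year 1)·Q(Year 1) = 1942.86×4 + 223.03×12 + 106.29×5 = 7771.44 + 2676.36 + 531.45 = 10979.25
Index = 10088.86 / 10979.25 × 100 = 91.8902

91.9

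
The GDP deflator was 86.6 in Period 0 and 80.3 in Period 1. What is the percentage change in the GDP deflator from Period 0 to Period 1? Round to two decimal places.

Change = (80.3 − 86.6) / 86.6 × 100
       = -6.3 / 86.6 × 100 = -7.2748%

-7.27%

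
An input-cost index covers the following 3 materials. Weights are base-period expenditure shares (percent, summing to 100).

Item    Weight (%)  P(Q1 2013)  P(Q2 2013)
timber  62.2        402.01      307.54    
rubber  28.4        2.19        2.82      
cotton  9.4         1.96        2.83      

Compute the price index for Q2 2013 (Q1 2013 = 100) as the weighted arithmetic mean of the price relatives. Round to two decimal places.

timber: 62.2 × (307.54/402.01) = 62.2 × 0.765006 = 47.5834
rubber: 28.4 × (2.82/2.19) = 28.4 × 1.287671 = 36.5699
cotton: 9.4 × (2.83/1.96) = 9.4 × 1.443878 = 13.5724
Index = Σ wᵢ·(p₁ᵢ/p₀ᵢ) = 47.5834 + 36.5699 + 13.5724 = 97.7257

97.73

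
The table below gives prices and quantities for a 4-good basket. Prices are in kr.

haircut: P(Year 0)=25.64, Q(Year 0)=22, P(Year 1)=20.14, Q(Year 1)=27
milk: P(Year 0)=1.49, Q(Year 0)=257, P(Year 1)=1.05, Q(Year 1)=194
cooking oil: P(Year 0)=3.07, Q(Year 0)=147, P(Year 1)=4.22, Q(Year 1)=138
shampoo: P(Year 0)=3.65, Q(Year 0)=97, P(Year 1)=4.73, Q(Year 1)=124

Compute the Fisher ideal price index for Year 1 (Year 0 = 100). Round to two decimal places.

102.71

Laspeyres component (base-period weights):
ΣP(Year 1)Q(Year 0) = 20.14×22 + 1.05×257 + 4.22×147 + 4.73×97 = 443.08 + 269.85 + 620.34 + 458.81 = 1792.08
ΣP(Year 0)Q(Year 0) = 25.64×22 + 1.49×257 + 3.07×147 + 3.65×97 = 564.08 + 382.93 + 451.29 + 354.05 = 1752.35
L = 1792.08 / 1752.35 × 100 = 102.2672
Paasche component (current-period weights):
ΣP(Year 1)Q(Year 1) = 20.14×27 + 1.05×194 + 4.22×138 + 4.73×124 = 543.78 + 203.7 + 582.36 + 586.52 = 1916.36
ΣP(Year 0)Q(Year 1) = 25.64×27 + 1.49×194 + 3.07×138 + 3.65×124 = 692.28 + 289.06 + 423.66 + 452.6 = 1857.6
P = 1916.36 / 1857.6 × 100 = 103.1632
Fisher = √(L × P) = √(102.2672 × 103.1632) = 102.7143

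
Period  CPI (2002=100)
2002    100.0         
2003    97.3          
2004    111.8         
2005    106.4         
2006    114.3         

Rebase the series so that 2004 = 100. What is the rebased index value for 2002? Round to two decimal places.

89.45

Rebased(2002) = 100.0 / 111.8 × 100 = 89.4454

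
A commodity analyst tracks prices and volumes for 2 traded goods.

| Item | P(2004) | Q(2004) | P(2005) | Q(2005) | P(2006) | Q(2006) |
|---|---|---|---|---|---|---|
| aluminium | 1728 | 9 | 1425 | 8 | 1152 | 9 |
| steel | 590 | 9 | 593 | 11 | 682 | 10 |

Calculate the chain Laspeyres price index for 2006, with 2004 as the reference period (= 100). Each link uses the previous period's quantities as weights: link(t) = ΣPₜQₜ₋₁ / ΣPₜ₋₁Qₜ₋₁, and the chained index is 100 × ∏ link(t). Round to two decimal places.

Link 2004→2005:
ΣP(2005)Q(2004) = 1425×9 + 593×9 = 12825 + 5337 = 18162
ΣP(2004)Q(2004) = 1728×9 + 590×9 = 15552 + 5310 = 20862
link = 18162/20862 = 0.870578
Link 2005→2006:
ΣP(2006)Q(2005) = 1152×8 + 682×11 = 9216 + 7502 = 16718
ΣP(2005)Q(2005) = 1425×8 + 593×11 = 11400 + 6523 = 17923
link = 16718/17923 = 0.932768
Chained index = 100 × 0.870578 × 0.932768 = 81.2047

81.20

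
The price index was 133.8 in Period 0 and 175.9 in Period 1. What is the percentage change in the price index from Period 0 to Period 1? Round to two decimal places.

31.46%

Change = (175.9 − 133.8) / 133.8 × 100
       = 42.1 / 133.8 × 100 = 31.4649%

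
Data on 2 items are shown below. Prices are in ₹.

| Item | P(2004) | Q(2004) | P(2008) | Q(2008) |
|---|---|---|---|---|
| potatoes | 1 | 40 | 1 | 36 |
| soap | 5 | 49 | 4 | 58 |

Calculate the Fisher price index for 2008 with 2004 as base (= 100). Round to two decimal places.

Laspeyres component (base-period weights):
ΣP(2008)Q(2004) = 1×40 + 4×49 = 40 + 196 = 236
ΣP(2004)Q(2004) = 1×40 + 5×49 = 40 + 245 = 285
L = 236 / 285 × 100 = 82.8070
Paasche component (current-period weights):
ΣP(2008)Q(2008) = 1×36 + 4×58 = 36 + 232 = 268
ΣP(2004)Q(2008) = 1×36 + 5×58 = 36 + 290 = 326
P = 268 / 326 × 100 = 82.2086
Fisher = √(L × P) = √(82.8070 × 82.2086) = 82.5073

82.51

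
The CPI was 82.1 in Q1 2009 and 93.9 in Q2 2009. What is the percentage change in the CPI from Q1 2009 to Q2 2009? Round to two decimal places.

14.37%

Change = (93.9 − 82.1) / 82.1 × 100
       = 11.8 / 82.1 × 100 = 14.3727%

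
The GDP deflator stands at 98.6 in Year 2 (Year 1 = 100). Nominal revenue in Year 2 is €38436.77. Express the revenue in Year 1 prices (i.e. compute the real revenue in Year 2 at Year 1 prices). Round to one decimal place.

38982.5

Real = Nominal ÷ (Index/100) = 38436.77 ÷ (98.6/100)
     = 38436.77 ÷ 0.986 = 38982.5254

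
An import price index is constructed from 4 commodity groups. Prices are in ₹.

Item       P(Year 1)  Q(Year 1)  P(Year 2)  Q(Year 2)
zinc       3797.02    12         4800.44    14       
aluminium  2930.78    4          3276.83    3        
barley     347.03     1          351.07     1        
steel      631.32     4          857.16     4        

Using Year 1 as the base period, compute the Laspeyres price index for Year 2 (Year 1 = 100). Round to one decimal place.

123.8

Laspeyres price index uses base-period quantities as weights.
ΣP(Year 2)·Q(Year 1) = 4800.44×12 + 3276.83×4 + 351.07×1 + 857.16×4 = 57605.28 + 13107.32 + 351.07 + 3428.64 = 74492.31
ΣP(Year 1)·Q(Year 1) = 3797.02×12 + 2930.78×4 + 347.03×1 + 631.32×4 = 45564.24 + 11723.12 + 347.03 + 2525.28 = 60159.67
Index = 74492.31 / 60159.67 × 100 = 123.8243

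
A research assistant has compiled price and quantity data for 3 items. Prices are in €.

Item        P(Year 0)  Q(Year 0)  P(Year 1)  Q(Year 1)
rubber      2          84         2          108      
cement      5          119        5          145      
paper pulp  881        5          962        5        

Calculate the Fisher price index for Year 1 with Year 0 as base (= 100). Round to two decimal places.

Laspeyres component (base-period weights):
ΣP(Year 1)Q(Year 0) = 2×84 + 5×119 + 962×5 = 168 + 595 + 4810 = 5573
ΣP(Year 0)Q(Year 0) = 2×84 + 5×119 + 881×5 = 168 + 595 + 4405 = 5168
L = 5573 / 5168 × 100 = 107.8367
Paasche component (current-period weights):
ΣP(Year 1)Q(Year 1) = 2×108 + 5×145 + 962×5 = 216 + 725 + 4810 = 5751
ΣP(Year 0)Q(Year 1) = 2×108 + 5×145 + 881×5 = 216 + 725 + 4405 = 5346
P = 5751 / 5346 × 100 = 107.5758
Fisher = √(L × P) = √(107.8367 × 107.5758) = 107.7061

107.71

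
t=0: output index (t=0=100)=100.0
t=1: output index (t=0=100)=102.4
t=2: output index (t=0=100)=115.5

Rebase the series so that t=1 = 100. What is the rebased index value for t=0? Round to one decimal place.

Rebased(t=0) = 100.0 / 102.4 × 100 = 97.6562

97.7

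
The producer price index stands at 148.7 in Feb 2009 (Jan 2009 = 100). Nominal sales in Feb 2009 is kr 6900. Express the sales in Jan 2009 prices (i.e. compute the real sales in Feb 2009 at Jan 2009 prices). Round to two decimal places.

4640.22

Real = Nominal ÷ (Index/100) = 6900 ÷ (148.7/100)
     = 6900 ÷ 1.487 = 4640.2152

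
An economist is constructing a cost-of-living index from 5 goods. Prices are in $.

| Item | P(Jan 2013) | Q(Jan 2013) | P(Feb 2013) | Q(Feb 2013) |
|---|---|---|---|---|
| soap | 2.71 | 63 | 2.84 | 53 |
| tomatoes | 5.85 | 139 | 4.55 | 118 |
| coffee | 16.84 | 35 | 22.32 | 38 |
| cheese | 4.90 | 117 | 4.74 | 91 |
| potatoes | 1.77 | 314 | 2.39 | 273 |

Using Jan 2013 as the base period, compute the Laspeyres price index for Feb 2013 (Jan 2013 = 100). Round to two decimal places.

Laspeyres price index uses base-period quantities as weights.
ΣP(Feb 2013)·Q(Jan 2013) = 2.84×63 + 4.55×139 + 22.32×35 + 4.74×117 + 2.39×314 = 178.92 + 632.45 + 781.2 + 554.58 + 750.46 = 2897.61
ΣP(Jan 2013)·Q(Jan 2013) = 2.71×63 + 5.85×139 + 16.84×35 + 4.90×117 + 1.77×314 = 170.73 + 813.15 + 589.4 + 573.3 + 555.78 = 2702.36
Index = 2897.61 / 2702.36 × 100 = 107.2252

107.23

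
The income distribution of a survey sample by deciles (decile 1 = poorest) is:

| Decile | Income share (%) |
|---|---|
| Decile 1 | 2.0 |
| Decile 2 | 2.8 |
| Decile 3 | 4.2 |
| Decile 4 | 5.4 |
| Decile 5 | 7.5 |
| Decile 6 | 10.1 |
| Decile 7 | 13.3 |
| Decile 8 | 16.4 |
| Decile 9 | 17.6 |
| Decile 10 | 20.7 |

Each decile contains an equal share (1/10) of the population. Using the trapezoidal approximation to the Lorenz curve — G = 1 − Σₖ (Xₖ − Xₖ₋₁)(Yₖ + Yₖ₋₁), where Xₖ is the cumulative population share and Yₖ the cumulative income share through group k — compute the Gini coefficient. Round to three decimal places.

Cumulative income shares Yₖ: 0.0200, 0.0480, 0.0900, 0.1440, 0.2190, 0.3200, 0.4530, 0.6170, 0.7930, 1.0000
Σ (Xₖ−Xₖ₋₁)(Yₖ+Yₖ₋₁) = (1/10)(0.0200+0.0000) + (1/10)(0.0480+0.0200) + (1/10)(0.0900+0.0480) + (1/10)(0.1440+0.0900) + (1/10)(0.2190+0.1440) + (1/10)(0.3200+0.2190) + (1/10)(0.4530+0.3200) + (1/10)(0.6170+0.4530) + (1/10)(0.7930+0.6170) + (1/10)(1.0000+0.7930)
  = 0.0020 + 0.0068 + 0.0138 + 0.0234 + 0.0363 + 0.0539 + 0.0773 + 0.1070 + 0.1410 + 0.1793 = 0.6408
G = 1 − 0.6408 = 0.3592

0.359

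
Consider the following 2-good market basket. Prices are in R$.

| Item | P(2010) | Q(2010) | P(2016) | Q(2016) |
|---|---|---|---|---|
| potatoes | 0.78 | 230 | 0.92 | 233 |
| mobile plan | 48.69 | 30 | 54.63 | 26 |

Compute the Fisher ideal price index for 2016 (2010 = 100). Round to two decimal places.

Laspeyres component (base-period weights):
ΣP(2016)Q(2010) = 0.92×230 + 54.63×30 = 211.6 + 1638.9 = 1850.5
ΣP(2010)Q(2010) = 0.78×230 + 48.69×30 = 179.4 + 1460.7 = 1640.1
L = 1850.5 / 1640.1 × 100 = 112.8285
Paasche component (current-period weights):
ΣP(2016)Q(2016) = 0.92×233 + 54.63×26 = 214.36 + 1420.38 = 1634.74
ΣP(2010)Q(2016) = 0.78×233 + 48.69×26 = 181.74 + 1265.94 = 1447.68
P = 1634.74 / 1447.68 × 100 = 112.9214
Fisher = √(L × P) = √(112.8285 × 112.9214) = 112.8749

112.87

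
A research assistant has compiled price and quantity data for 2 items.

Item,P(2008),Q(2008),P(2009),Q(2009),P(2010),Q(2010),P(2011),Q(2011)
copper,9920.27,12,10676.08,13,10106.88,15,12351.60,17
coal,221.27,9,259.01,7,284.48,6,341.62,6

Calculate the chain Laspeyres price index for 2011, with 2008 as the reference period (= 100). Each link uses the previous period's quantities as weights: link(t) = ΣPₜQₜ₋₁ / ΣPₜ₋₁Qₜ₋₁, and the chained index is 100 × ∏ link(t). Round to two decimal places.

Link 2008→2009:
ΣP(2009)Q(2008) = 10676.08×12 + 259.01×9 = 128112.96 + 2331.09 = 130444.05
ΣP(2008)Q(2008) = 9920.27×12 + 221.27×9 = 119043.24 + 1991.43 = 121034.67
link = 130444.05/121034.67 = 1.077741
Link 2009→2010:
ΣP(2010)Q(2009) = 10106.88×13 + 284.48×7 = 131389.44 + 1991.36 = 133380.8
ΣP(2009)Q(2009) = 10676.08×13 + 259.01×7 = 138789.04 + 1813.07 = 140602.11
link = 133380.8/140602.11 = 0.948640
Link 2010→2011:
ΣP(2011)Q(2010) = 12351.60×15 + 341.62×6 = 185274 + 2049.72 = 187323.72
ΣP(2010)Q(2010) = 10106.88×15 + 284.48×6 = 151603.2 + 1706.88 = 153310.08
link = 187323.72/153310.08 = 1.221862
Chained index = 100 × 1.077741 × 0.948640 × 1.221862 = 124.9217

124.92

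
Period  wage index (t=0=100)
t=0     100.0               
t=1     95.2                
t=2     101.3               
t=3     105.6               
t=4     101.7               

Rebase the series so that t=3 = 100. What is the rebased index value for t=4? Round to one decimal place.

Rebased(t=4) = 101.7 / 105.6 × 100 = 96.3068

96.3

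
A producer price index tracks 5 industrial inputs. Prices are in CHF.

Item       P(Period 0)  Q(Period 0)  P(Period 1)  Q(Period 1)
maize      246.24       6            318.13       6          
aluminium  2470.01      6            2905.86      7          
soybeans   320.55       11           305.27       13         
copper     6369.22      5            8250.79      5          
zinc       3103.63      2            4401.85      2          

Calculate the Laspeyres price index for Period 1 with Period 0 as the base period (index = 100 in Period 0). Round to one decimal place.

Laspeyres price index uses base-period quantities as weights.
ΣP(Period 1)·Q(Period 0) = 318.13×6 + 2905.86×6 + 305.27×11 + 8250.79×5 + 4401.85×2 = 1908.78 + 17435.16 + 3357.97 + 41253.95 + 8803.7 = 72759.56
ΣP(Period 0)·Q(Period 0) = 246.24×6 + 2470.01×6 + 320.55×11 + 6369.22×5 + 3103.63×2 = 1477.44 + 14820.06 + 3526.05 + 31846.1 + 6207.26 = 57876.91
Index = 72759.56 / 57876.91 × 100 = 125.7143

125.7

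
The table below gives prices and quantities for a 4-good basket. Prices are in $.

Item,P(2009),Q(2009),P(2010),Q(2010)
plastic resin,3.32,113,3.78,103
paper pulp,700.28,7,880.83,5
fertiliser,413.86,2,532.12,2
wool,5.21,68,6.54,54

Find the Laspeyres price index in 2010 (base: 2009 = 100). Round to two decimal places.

Laspeyres price index uses base-period quantities as weights.
ΣP(2010)·Q(2009) = 3.78×113 + 880.83×7 + 532.12×2 + 6.54×68 = 427.14 + 6165.81 + 1064.24 + 444.72 = 8101.91
ΣP(2009)·Q(2009) = 3.32×113 + 700.28×7 + 413.86×2 + 5.21×68 = 375.16 + 4901.96 + 827.72 + 354.28 = 6459.12
Index = 8101.91 / 6459.12 × 100 = 125.4337

125.43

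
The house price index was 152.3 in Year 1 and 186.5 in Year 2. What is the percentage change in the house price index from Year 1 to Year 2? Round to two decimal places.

22.46%

Change = (186.5 − 152.3) / 152.3 × 100
       = 34.2 / 152.3 × 100 = 22.4557%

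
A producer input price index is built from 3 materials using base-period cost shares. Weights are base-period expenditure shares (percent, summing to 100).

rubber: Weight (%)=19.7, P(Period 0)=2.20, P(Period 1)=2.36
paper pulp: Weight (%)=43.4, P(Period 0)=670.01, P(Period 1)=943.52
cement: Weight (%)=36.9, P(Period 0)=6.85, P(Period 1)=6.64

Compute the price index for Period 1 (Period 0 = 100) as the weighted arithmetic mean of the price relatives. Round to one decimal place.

rubber: 19.7 × (2.36/2.20) = 19.7 × 1.072727 = 21.1327
paper pulp: 43.4 × (943.52/670.01) = 43.4 × 1.408218 = 61.1167
cement: 36.9 × (6.64/6.85) = 36.9 × 0.969343 = 35.7688
Index = Σ wᵢ·(p₁ᵢ/p₀ᵢ) = 21.1327 + 61.1167 + 35.7688 = 118.0181

118.0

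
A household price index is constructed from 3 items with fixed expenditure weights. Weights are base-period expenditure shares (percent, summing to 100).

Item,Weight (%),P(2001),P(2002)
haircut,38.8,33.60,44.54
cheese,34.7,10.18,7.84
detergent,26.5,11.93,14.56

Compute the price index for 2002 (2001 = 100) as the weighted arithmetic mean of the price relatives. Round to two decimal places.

haircut: 38.8 × (44.54/33.60) = 38.8 × 1.325595 = 51.4331
cheese: 34.7 × (7.84/10.18) = 34.7 × 0.770138 = 26.7238
detergent: 26.5 × (14.56/11.93) = 26.5 × 1.220453 = 32.3420
Index = Σ wᵢ·(p₁ᵢ/p₀ᵢ) = 51.4331 + 26.7238 + 32.3420 = 110.4989

110.50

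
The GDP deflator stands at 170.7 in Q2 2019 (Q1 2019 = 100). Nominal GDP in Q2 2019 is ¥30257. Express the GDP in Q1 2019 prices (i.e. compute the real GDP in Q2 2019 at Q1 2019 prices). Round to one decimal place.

17725.2

Real = Nominal ÷ (Index/100) = 30257 ÷ (170.7/100)
     = 30257 ÷ 1.707 = 17725.2490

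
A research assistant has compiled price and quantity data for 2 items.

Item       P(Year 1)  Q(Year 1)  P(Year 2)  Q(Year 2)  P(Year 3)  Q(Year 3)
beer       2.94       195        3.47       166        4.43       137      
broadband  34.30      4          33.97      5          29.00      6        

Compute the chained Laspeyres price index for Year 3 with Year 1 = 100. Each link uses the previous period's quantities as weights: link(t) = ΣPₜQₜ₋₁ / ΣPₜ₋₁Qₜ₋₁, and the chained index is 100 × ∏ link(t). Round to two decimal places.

Link Year 1→Year 2:
ΣP(Year 2)Q(Year 1) = 3.47×195 + 33.97×4 = 676.65 + 135.88 = 812.53
ΣP(Year 1)Q(Year 1) = 2.94×195 + 34.30×4 = 573.3 + 137.2 = 710.5
link = 812.53/710.5 = 1.143603
Link Year 2→Year 3:
ΣP(Year 3)Q(Year 2) = 4.43×166 + 29.00×5 = 735.38 + 145 = 880.38
ΣP(Year 2)Q(Year 2) = 3.47×166 + 33.97×5 = 576.02 + 169.85 = 745.87
link = 880.38/745.87 = 1.180340
Chained index = 100 × 1.143603 × 1.180340 = 134.9840

134.98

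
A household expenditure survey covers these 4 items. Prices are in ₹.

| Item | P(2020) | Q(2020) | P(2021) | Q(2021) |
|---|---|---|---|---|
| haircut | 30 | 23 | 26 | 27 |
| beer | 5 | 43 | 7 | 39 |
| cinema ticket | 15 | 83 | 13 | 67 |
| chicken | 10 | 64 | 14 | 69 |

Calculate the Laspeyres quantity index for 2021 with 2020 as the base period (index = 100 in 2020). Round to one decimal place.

Laspeyres quantity index uses base-period prices as weights.
ΣP(2020)·Q(2021) = 30×27 + 5×39 + 15×67 + 10×69 = 810 + 195 + 1005 + 690 = 2700
ΣP(2020)·Q(2020) = 30×23 + 5×43 + 15×83 + 10×64 = 690 + 215 + 1245 + 640 = 2790
Index = 2700 / 2790 × 100 = 96.7742

96.8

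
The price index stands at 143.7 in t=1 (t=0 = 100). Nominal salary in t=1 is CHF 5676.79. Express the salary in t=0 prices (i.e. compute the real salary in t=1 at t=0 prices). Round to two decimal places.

Real = Nominal ÷ (Index/100) = 5676.79 ÷ (143.7/100)
     = 5676.79 ÷ 1.437 = 3950.4454

3950.45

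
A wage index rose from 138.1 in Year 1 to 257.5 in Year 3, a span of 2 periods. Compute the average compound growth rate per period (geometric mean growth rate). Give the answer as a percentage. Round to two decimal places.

Growth factor = (257.5/138.1)^(1/2) = (1.864591)^(1/2) = 1.365500
Growth rate = 1.365500 − 1 = 0.365500 = 36.5500%

36.55%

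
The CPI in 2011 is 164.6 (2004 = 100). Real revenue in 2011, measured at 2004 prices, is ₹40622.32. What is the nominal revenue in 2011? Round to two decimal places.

66864.34

Nominal = Real × (Index/100) = 40622.32 × (164.6/100)
        = 40622.32 × 1.646 = 66864.3387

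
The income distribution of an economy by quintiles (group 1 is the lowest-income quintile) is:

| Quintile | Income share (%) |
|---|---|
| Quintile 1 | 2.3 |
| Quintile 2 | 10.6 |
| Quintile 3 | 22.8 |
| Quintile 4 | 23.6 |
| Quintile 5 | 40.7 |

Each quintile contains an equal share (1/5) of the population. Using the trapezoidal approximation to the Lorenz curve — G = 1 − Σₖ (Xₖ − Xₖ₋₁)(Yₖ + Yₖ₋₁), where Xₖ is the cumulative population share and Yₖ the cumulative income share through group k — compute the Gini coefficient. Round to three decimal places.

0.359

Cumulative income shares Yₖ: 0.0230, 0.1290, 0.3570, 0.5930, 1.0000
Σ (Xₖ−Xₖ₋₁)(Yₖ+Yₖ₋₁) = (1/5)(0.0230+0.0000) + (1/5)(0.1290+0.0230) + (1/5)(0.3570+0.1290) + (1/5)(0.5930+0.3570) + (1/5)(1.0000+0.5930)
  = 0.0046 + 0.0304 + 0.0972 + 0.1900 + 0.3186 = 0.6408
G = 1 − 0.6408 = 0.3592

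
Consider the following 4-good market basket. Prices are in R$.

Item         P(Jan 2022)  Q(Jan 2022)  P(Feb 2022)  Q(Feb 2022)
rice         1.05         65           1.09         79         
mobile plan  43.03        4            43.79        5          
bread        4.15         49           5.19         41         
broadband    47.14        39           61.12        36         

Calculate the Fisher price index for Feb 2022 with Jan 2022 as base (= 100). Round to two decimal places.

125.95

Laspeyres component (base-period weights):
ΣP(Feb 2022)Q(Jan 2022) = 1.09×65 + 43.79×4 + 5.19×49 + 61.12×39 = 70.85 + 175.16 + 254.31 + 2383.68 = 2884
ΣP(Jan 2022)Q(Jan 2022) = 1.05×65 + 43.03×4 + 4.15×49 + 47.14×39 = 68.25 + 172.12 + 203.35 + 1838.46 = 2282.18
L = 2884 / 2282.18 × 100 = 126.3704
Paasche component (current-period weights):
ΣP(Feb 2022)Q(Feb 2022) = 1.09×79 + 43.79×5 + 5.19×41 + 61.12×36 = 86.11 + 218.95 + 212.79 + 2200.32 = 2718.17
ΣP(Jan 2022)Q(Feb 2022) = 1.05×79 + 43.03×5 + 4.15×41 + 47.14×36 = 82.95 + 215.15 + 170.15 + 1697.04 = 2165.29
P = 2718.17 / 2165.29 × 100 = 125.5338
Fisher = √(L × P) = √(126.3704 × 125.5338) = 125.9514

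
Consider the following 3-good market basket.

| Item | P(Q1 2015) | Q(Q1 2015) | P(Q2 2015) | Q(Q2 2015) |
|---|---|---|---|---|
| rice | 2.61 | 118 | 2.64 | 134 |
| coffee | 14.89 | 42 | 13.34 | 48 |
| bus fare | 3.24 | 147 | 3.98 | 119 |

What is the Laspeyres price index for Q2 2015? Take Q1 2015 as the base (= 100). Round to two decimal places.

Laspeyres price index uses base-period quantities as weights.
ΣP(Q2 2015)·Q(Q1 2015) = 2.64×118 + 13.34×42 + 3.98×147 = 311.52 + 560.28 + 585.06 = 1456.86
ΣP(Q1 2015)·Q(Q1 2015) = 2.61×118 + 14.89×42 + 3.24×147 = 307.98 + 625.38 + 476.28 = 1409.64
Index = 1456.86 / 1409.64 × 100 = 103.3498

103.35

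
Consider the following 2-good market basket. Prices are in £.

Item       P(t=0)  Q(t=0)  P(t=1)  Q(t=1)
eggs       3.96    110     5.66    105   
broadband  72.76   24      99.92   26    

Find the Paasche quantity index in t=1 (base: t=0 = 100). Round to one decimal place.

105.7

Paasche quantity index uses current-period prices as weights.
ΣP(t=1)·Q(t=1) = 5.66×105 + 99.92×26 = 594.3 + 2597.92 = 3192.22
ΣP(t=1)·Q(t=0) = 5.66×110 + 99.92×24 = 622.6 + 2398.08 = 3020.68
Index = 3192.22 / 3020.68 × 100 = 105.6789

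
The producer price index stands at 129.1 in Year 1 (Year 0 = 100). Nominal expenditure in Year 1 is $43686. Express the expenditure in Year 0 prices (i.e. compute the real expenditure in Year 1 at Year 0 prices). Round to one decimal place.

33838.9

Real = Nominal ÷ (Index/100) = 43686 ÷ (129.1/100)
     = 43686 ÷ 1.291 = 33838.8846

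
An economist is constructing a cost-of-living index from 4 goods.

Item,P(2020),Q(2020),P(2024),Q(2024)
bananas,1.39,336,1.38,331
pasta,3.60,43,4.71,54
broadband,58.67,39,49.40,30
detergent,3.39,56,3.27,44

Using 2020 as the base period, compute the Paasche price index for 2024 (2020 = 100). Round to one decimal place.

Paasche price index uses current-period quantities as weights.
ΣP(2024)·Q(2024) = 1.38×331 + 4.71×54 + 49.40×30 + 3.27×44 = 456.78 + 254.34 + 1482 + 143.88 = 2337
ΣP(2020)·Q(2024) = 1.39×331 + 3.60×54 + 58.67×30 + 3.39×44 = 460.09 + 194.4 + 1760.1 + 149.16 = 2563.75
Index = 2337 / 2563.75 × 100 = 91.1555

91.2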